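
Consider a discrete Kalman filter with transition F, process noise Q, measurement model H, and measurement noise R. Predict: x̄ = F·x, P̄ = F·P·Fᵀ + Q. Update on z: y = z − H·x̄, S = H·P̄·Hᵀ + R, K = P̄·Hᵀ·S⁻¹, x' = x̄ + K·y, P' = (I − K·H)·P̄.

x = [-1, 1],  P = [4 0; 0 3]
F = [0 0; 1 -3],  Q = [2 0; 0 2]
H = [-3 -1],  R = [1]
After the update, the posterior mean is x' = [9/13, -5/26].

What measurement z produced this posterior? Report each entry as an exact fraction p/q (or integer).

x̄ = F·x = [0, -4]
P̄ = F·P·Fᵀ + Q = [2 0; 0 33]
S = H·P̄·Hᵀ + R = [52]
K = P̄·Hᵀ·S⁻¹ = [-3/26; -33/52]
x' − x̄ = [9/13, 99/26] = K·y
y = (KᵀK)⁻¹·Kᵀ·(x' − x̄) = [-6]
z = y + H·x̄ = [-6] + [4] = [-2]

z = [-2]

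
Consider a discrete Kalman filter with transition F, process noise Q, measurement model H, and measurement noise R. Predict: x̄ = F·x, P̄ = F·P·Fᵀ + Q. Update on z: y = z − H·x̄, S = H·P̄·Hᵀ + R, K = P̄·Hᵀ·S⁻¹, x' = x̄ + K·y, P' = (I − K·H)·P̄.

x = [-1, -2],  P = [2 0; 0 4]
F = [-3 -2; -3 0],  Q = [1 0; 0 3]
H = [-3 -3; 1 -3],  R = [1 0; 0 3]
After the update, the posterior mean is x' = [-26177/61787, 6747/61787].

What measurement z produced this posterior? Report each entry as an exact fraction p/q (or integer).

z = [1, -1]

x̄ = F·x = [7, 3]
P̄ = F·P·Fᵀ + Q = [35 18; 18 21]
S = H·P̄·Hᵀ + R = [829 192; 192 119]
K = P̄·Hᵀ·S⁻¹ = [-15273/61787 14777/61787; -5283/61787 -14841/61787]
x' − x̄ = [-458686/61787, -178614/61787] = K·y
y = (KᵀK)⁻¹·Kᵀ·(x' − x̄) = [31, 1]
z = y + H·x̄ = [31, 1] + [-30, -2] = [1, -1]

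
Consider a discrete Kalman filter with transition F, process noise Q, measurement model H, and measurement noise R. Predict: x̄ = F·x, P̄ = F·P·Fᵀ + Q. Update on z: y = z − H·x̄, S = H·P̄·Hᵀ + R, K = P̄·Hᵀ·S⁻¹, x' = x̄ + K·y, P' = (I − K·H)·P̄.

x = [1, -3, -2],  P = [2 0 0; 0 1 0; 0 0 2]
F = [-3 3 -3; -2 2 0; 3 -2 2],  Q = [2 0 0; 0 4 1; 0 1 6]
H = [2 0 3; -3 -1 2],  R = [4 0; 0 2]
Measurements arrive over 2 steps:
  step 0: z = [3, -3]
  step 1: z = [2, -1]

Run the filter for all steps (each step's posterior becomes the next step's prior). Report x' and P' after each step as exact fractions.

step 0: x̄ = F·x = [-6, -8, 5]
step 0: P̄ = F·P·Fᵀ + Q = [47 18 -36; 18 16 -15; -36 -15 36]
step 0: y = z − H·x̄ = [0, -39]
step 0: S = H·P̄·Hᵀ + R = [84 123; 123 1185]
step 0: K = P̄·Hᵀ·S⁻¹ = [3941/28137 -5894/28137; 545/28137 -2431/28137; 25/113 16/113]
step 0: x' = x̄ + K·y = [20348/9379, -43429/9379, -59/113]
step 0: P' = (I − K·H)·P̄ = [16099/28137 -47465/28137 -22/113; -47465/28137 211997/28137 130/113; -22/113 130/113 48/113]
step 1: x̄ = F·x = [-176640/9379, -127554/9379, 138108/9379]
step 1: P̄ = F·P·Fᵀ + Q = [796604/9379 570356/9379 -576650/9379; 570356/9379 1404652/28137 -1239703/28137; -576650/9379 -1239703/28137 1454393/28137]
step 1: y = z − H·x̄ = [-42286/9379, -943069/9379]
step 1: S = H·P̄·Hᵀ + R = [667311/9379 1111403/9379; 1111403/9379 64771426/28137]
step 1: K = P̄·Hᵀ·S⁻¹ = [517985680/4213352721 -276467318/1404450907; 128301660/1404450907 -202127499/1404450907; 324255073/1404450907 185793416/1404450907]
step 1: x' = x̄ + K·y = [1709468414/4213352721, 645216267/1404450907, 537204906/1404450907]
step 1: P' = (I − K·H)·P̄ = [1651096268/4213352721 -1371550480/1404450907 -136694424/1404450907; -1371550480/1404450907 20069334514/4213352721 3256307600/4213352721; -136694424/1404450907 3256307600/4213352721 1570409140/4213352721]

step 0: x' = [20348/9379, -43429/9379, -59/113], P' = [16099/28137 -47465/28137 -22/113; -47465/28137 211997/28137 130/113; -22/113 130/113 48/113]
step 1: x' = [1709468414/4213352721, 645216267/1404450907, 537204906/1404450907], P' = [1651096268/4213352721 -1371550480/1404450907 -136694424/1404450907; -1371550480/1404450907 20069334514/4213352721 3256307600/4213352721; -136694424/1404450907 3256307600/4213352721 1570409140/4213352721]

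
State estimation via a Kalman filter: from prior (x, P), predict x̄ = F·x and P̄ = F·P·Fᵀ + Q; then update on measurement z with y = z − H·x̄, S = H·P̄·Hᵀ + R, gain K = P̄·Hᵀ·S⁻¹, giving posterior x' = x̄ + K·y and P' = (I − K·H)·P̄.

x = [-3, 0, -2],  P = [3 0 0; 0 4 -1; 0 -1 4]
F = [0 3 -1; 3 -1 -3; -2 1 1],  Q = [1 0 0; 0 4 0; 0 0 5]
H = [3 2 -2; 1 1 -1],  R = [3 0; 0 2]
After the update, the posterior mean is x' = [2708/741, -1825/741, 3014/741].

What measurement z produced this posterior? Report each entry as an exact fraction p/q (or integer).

x̄ = F·x = [2, -3, 4]
P̄ = F·P·Fᵀ + Q = [47 8 6; 8 65 -30; 6 -30 23]
S = H·P̄·Hᵀ + R = [1042 447; 447 201]
K = P̄·Hᵀ·S⁻¹ = [2414/3211 -13757/9633; -1009/3211 11668/9633; 1107/3211 -9638/9633]
x' − x̄ = [1226/741, 398/741, 50/741] = K·y
y = (KᵀK)⁻¹·Kᵀ·(x' − x̄) = [6, 2]
z = y + H·x̄ = [6, 2] + [-8, -5] = [-2, -3]

z = [-2, -3]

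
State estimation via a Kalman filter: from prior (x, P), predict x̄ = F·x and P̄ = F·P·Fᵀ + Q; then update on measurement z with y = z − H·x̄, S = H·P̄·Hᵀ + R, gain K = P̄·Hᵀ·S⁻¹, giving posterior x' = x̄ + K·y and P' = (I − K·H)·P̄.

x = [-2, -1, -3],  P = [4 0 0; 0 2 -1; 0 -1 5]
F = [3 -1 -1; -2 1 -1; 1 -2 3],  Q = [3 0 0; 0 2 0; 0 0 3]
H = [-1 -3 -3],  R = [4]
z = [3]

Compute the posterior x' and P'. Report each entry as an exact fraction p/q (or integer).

x̄ = F·x = [-2, 6, -9]
P̄ = F·P·Fᵀ + Q = [44 -21 2; -21 27 -32; 2 -32 72]
y = z − H·x̄ = [-8]
S = H·P̄·Hᵀ + R = [249]
K = P̄·Hᵀ·S⁻¹ = [13/249; 12/83; -122/249]
x' = x̄ + K·y = [-602/249, 402/83, -1265/249]
P' = (I − K·H)·P̄ = [10787/249 -1899/83 2084/249; -1899/83 1809/83 -1192/83; 2084/249 -1192/83 3044/249]

x' = [-602/249, 402/83, -1265/249]
P' = [10787/249 -1899/83 2084/249; -1899/83 1809/83 -1192/83; 2084/249 -1192/83 3044/249]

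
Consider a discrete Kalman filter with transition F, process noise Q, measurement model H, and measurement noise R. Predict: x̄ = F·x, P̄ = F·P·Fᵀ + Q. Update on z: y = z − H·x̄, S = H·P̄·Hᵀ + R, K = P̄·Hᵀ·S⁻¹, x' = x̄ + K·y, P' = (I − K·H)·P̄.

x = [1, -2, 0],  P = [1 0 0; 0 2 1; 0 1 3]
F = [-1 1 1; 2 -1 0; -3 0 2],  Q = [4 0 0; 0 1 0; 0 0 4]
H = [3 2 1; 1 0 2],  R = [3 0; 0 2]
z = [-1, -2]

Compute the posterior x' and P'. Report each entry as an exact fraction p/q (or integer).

x' = [-14788/7163, 19346/7163, -372/7163]
P' = [14562/7163 -15712/7163 -7066/7163; -15712/7163 22223/7163 6047/7163; -7066/7163 6047/7163 6869/7163]

x̄ = F·x = [-3, 4, -3]
P̄ = F·P·Fᵀ + Q = [12 -5 11; -5 7 -8; 11 -8 25]
y = z − H·x̄ = [3, 7]
S = H·P̄·Hᵀ + R = [138 121; 121 158]
K = P̄·Hᵀ·S⁻¹ = [1732/7163 215/7163; 1119/7163 -1809/7163; -745/7163 3336/7163]
x' = x̄ + K·y = [-14788/7163, 19346/7163, -372/7163]
P' = (I − K·H)·P̄ = [14562/7163 -15712/7163 -7066/7163; -15712/7163 22223/7163 6047/7163; -7066/7163 6047/7163 6869/7163]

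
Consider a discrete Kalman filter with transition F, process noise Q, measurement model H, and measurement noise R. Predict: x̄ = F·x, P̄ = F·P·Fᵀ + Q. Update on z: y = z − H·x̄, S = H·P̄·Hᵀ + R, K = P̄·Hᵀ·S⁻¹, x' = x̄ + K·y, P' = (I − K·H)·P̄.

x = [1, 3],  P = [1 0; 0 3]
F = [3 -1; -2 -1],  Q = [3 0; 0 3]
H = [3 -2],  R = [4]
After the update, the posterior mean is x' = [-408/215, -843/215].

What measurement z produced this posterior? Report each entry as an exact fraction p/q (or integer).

x̄ = F·x = [0, -5]
P̄ = F·P·Fᵀ + Q = [15 -3; -3 10]
S = H·P̄·Hᵀ + R = [215]
K = P̄·Hᵀ·S⁻¹ = [51/215; -29/215]
x' − x̄ = [-408/215, 232/215] = K·y
y = (KᵀK)⁻¹·Kᵀ·(x' − x̄) = [-8]
z = y + H·x̄ = [-8] + [10] = [2]

z = [2]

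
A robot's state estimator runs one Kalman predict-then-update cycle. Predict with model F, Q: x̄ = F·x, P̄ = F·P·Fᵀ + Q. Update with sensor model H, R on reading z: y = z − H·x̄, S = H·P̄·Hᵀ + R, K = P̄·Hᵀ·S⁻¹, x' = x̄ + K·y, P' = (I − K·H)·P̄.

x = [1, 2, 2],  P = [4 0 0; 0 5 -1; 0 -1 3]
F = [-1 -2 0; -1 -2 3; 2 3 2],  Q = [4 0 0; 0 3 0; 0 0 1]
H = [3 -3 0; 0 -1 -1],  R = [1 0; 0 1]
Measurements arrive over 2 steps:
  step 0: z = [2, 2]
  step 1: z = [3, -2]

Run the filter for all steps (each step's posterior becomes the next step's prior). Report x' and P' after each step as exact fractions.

step 0: x̄ = F·x = [-5, 1, 12]
step 0: P̄ = F·P·Fᵀ + Q = [28 30 -34; 30 66 -25; -34 -25 62]
step 0: y = z − H·x̄ = [20, 15]
step 0: S = H·P̄·Hᵀ + R = [307 135; 135 79]
step 0: K = P̄·Hᵀ·S⁻¹ = [-507/3014 1019/3014; -2997/6028 1993/6028; 1431/3014 -3857/3014]
step 0: x' = x̄ + K·y = [-9925/3014, -24017/6028, 6933/3014]
step 0: P' = (I − K·H)·P̄ = [38637/1507 77443/3014 -39231/1507; 77443/3014 155885/6028 -78939/3014; -39231/1507 -78939/3014 41398/1507]
step 1: x̄ = F·x = [16971/1507, 54741/3014, -84019/6028]
step 1: P̄ = F·P·Fᵀ + Q = [355436/1507 703918/1507 -345812/1507; 703918/1507 1435531/1507 -1376071/3014; -345812/1507 -1376071/3014 1398257/6028]
step 1: y = z − H·x̄ = [71439/3014, 13407/6028]
step 1: S = H·P̄·Hᵀ + R = [3449686/1507 2336337/3014; 2336337/3014 1642125/6028]
step 1: K = P̄·Hᵀ·S⁻¹ = [-9608586/45641461 -37415180/136924383; -24639948/45641461 -38972738/136924383; 23082390/45641461 -28050967/45641461]
step 1: x' = x̄ + K·y = [258503807/45641461, 216032312/45641461, -151437211/45641461]
step 1: P' = (I − K·H)·P̄ = [3406424120/136924383 3416032706/136924383 -1126205842/45641461; 3416032706/136924383 3440672654/136924383 -1133899972/45641461; -1126205842/45641461 -1133899972/45641461 1161950939/45641461]

step 0: x' = [-9925/3014, -24017/6028, 6933/3014], P' = [38637/1507 77443/3014 -39231/1507; 77443/3014 155885/6028 -78939/3014; -39231/1507 -78939/3014 41398/1507]
step 1: x' = [258503807/45641461, 216032312/45641461, -151437211/45641461], P' = [3406424120/136924383 3416032706/136924383 -1126205842/45641461; 3416032706/136924383 3440672654/136924383 -1133899972/45641461; -1126205842/45641461 -1133899972/45641461 1161950939/45641461]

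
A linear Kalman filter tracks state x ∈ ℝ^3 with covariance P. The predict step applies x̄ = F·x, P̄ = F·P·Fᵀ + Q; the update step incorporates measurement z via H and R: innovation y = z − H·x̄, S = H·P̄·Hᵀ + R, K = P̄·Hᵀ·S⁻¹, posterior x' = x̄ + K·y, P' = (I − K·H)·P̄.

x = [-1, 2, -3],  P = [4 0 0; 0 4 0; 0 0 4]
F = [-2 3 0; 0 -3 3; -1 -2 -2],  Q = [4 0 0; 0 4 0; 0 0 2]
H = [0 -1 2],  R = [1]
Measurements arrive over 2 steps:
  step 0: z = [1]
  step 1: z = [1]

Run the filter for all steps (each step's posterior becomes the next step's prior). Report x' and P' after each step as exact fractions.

step 0: x' = [1752/229, -1915/229, -833/229], P' = [12808/229 -7940/229 -3968/229; -7940/229 11628/229 5776/229; -3968/229 5776/229 2926/229]
step 1: x' = [-3689611/147211, 1163888/147211, 657556/147211], P' = [89672320/147211 -19574020/147211 -9851380/147211; -19574020/147211 5848590/147211 2950624/147211; -9851380/147211 2950624/147211 1525222/147211]

step 0: x̄ = F·x = [8, -15, 3]
step 0: P̄ = F·P·Fᵀ + Q = [56 -36 -16; -36 76 0; -16 0 38]
step 0: y = z − H·x̄ = [-20]
step 0: S = H·P̄·Hᵀ + R = [229]
step 0: K = P̄·Hᵀ·S⁻¹ = [4/229; -76/229; 76/229]
step 0: x' = x̄ + K·y = [1752/229, -1915/229, -833/229]
step 0: P' = (I − K·H)·P̄ = [12808/229 -7940/229 -3968/229; -7940/229 11628/229 5776/229; -3968/229 5776/229 2926/229]
step 1: x̄ = F·x = [-9249/229, 3246/229, 3744/229]
step 1: P̄ = F·P·Fᵀ + Q = [252080/229 -76500/229 -102620/229; -76500/229 27934/229 40296/229; -102620/229 40296/229 70058/229]
step 1: y = z − H·x̄ = [-4013/229]
step 1: S = H·P̄·Hᵀ + R = [147211/229]
step 1: K = P̄·Hᵀ·S⁻¹ = [-128740/147211; 52658/147211; 99820/147211]
step 1: x' = x̄ + K·y = [-3689611/147211, 1163888/147211, 657556/147211]
step 1: P' = (I − K·H)·P̄ = [89672320/147211 -19574020/147211 -9851380/147211; -19574020/147211 5848590/147211 2950624/147211; -9851380/147211 2950624/147211 1525222/147211]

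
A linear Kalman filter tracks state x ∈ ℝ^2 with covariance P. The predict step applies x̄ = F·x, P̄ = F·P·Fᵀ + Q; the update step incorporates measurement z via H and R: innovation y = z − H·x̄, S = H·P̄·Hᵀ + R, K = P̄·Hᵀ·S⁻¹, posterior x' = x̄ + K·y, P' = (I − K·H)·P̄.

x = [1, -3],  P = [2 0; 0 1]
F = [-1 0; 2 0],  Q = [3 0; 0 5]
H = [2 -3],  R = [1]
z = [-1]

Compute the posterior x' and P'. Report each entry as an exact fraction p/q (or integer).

x' = [-16/93, 43/186]
P' = [223/93 145/93; 145/93 209/186]

x̄ = F·x = [-1, 2]
P̄ = F·P·Fᵀ + Q = [5 -4; -4 13]
y = z − H·x̄ = [7]
S = H·P̄·Hᵀ + R = [186]
K = P̄·Hᵀ·S⁻¹ = [11/93; -47/186]
x' = x̄ + K·y = [-16/93, 43/186]
P' = (I − K·H)·P̄ = [223/93 145/93; 145/93 209/186]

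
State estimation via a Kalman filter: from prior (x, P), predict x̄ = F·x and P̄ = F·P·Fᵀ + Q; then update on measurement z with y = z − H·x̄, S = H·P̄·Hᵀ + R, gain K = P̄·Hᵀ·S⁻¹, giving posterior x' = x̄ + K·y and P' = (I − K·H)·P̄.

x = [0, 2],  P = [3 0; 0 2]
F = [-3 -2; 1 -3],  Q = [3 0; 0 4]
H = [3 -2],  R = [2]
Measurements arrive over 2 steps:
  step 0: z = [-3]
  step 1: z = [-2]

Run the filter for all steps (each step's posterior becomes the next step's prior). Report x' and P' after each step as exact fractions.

step 0: x̄ = F·x = [-4, -6]
step 0: P̄ = F·P·Fᵀ + Q = [38 3; 3 25]
step 0: y = z − H·x̄ = [-3]
step 0: S = H·P̄·Hᵀ + R = [408]
step 0: K = P̄·Hᵀ·S⁻¹ = [9/34; -41/408]
step 0: x' = x̄ + K·y = [-163/34, -775/136]
step 0: P' = (I − K·H)·P̄ = [160/17 471/34; 471/34 8519/408]
step 1: x̄ = F·x = [1753/68, 1673/136]
step 1: P̄ = F·P·Fᵀ + Q = [34421/102 13193/68; 13193/68 16077/136]
step 1: y = z − H·x̄ = [-1861/34]
step 1: S = H·P̄·Hᵀ + R = [20125/17]
step 1: K = P̄·Hᵀ·S⁻¹ = [10614/20125; 11751/40250]
step 1: x' = x̄ + K·y = [-248599/80500, -592241/161000]
step 1: P' = (I − K·H)·P̄ = [987097/120750 944641/80500; 944641/80500 2786919/161000]

step 0: x' = [-163/34, -775/136], P' = [160/17 471/34; 471/34 8519/408]
step 1: x' = [-248599/80500, -592241/161000], P' = [987097/120750 944641/80500; 944641/80500 2786919/161000]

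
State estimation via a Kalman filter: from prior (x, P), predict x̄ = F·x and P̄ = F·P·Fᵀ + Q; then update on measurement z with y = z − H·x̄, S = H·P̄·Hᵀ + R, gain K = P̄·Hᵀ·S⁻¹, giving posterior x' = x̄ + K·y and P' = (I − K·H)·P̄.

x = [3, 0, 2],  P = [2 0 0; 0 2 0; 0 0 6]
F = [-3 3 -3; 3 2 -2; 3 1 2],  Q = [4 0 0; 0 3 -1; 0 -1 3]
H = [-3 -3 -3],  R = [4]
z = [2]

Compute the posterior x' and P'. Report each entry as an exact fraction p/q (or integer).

x̄ = F·x = [-15, 5, 13]
P̄ = F·P·Fᵀ + Q = [94 30 -48; 30 53 -3; -48 -3 47]
y = z − H·x̄ = [11]
S = H·P̄·Hᵀ + R = [1372]
K = P̄·Hᵀ·S⁻¹ = [-57/343; -60/343; 3/343]
x' = x̄ + K·y = [-5772/343, 1055/343, 4492/343]
P' = (I − K·H)·P̄ = [19246/343 -3390/343 -15780/343; -3390/343 3779/343 -309/343; -15780/343 -309/343 16085/343]

x' = [-5772/343, 1055/343, 4492/343]
P' = [19246/343 -3390/343 -15780/343; -3390/343 3779/343 -309/343; -15780/343 -309/343 16085/343]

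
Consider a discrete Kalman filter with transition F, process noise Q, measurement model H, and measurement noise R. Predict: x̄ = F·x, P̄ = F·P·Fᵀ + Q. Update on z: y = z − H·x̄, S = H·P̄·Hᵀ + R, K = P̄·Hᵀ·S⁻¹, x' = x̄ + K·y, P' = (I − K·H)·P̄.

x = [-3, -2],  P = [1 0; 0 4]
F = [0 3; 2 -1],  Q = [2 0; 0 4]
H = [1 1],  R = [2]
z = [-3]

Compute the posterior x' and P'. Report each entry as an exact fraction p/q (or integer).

x̄ = F·x = [-6, -4]
P̄ = F·P·Fᵀ + Q = [38 -12; -12 12]
y = z − H·x̄ = [7]
S = H·P̄·Hᵀ + R = [28]
K = P̄·Hᵀ·S⁻¹ = [13/14; 0]
x' = x̄ + K·y = [1/2, -4]
P' = (I − K·H)·P̄ = [97/7 -12; -12 12]

x' = [1/2, -4]
P' = [97/7 -12; -12 12]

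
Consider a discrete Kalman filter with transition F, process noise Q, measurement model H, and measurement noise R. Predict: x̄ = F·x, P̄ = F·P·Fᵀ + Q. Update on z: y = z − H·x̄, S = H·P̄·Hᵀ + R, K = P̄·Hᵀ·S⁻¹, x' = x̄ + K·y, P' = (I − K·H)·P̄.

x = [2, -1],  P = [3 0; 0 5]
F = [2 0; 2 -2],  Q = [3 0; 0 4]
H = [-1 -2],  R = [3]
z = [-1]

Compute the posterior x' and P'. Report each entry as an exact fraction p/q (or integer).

x' = [17/14, 0]
P' = [543/70 -18/5; -18/5 12/5]

x̄ = F·x = [4, 6]
P̄ = F·P·Fᵀ + Q = [15 12; 12 36]
y = z − H·x̄ = [15]
S = H·P̄·Hᵀ + R = [210]
K = P̄·Hᵀ·S⁻¹ = [-13/70; -2/5]
x' = x̄ + K·y = [17/14, 0]
P' = (I − K·H)·P̄ = [543/70 -18/5; -18/5 12/5]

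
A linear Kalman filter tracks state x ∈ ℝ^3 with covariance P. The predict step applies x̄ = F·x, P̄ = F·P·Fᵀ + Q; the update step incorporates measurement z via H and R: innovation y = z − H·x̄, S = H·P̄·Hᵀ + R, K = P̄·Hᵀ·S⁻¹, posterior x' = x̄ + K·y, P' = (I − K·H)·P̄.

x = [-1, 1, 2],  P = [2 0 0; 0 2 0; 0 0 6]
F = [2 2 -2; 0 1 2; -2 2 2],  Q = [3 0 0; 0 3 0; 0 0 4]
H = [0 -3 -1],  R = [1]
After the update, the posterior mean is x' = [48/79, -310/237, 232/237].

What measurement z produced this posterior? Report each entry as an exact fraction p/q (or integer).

x̄ = F·x = [-4, 5, 8]
P̄ = F·P·Fᵀ + Q = [43 -20 -24; -20 29 28; -24 28 44]
S = H·P̄·Hᵀ + R = [474]
K = P̄·Hᵀ·S⁻¹ = [14/79; -115/474; -64/237]
x' − x̄ = [364/79, -1495/237, -1664/237] = K·y
y = (KᵀK)⁻¹·Kᵀ·(x' − x̄) = [26]
z = y + H·x̄ = [26] + [-23] = [3]

z = [3]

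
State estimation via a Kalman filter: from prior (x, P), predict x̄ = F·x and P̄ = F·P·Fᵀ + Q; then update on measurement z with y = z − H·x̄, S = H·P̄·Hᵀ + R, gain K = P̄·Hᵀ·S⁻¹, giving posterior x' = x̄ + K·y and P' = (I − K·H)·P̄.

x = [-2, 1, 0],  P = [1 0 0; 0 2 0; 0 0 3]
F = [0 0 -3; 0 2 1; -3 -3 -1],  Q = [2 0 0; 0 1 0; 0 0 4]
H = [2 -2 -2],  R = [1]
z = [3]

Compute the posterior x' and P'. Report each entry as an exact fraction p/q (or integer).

x' = [754/181, 206/181, 283/181]
P' = [1885/181 -933/181 2789/181; -933/181 2028/181 -2955/181; 2789/181 -2955/181 5754/181]

x̄ = F·x = [0, 2, 3]
P̄ = F·P·Fᵀ + Q = [29 -9 9; -9 12 -15; 9 -15 34]
y = z − H·x̄ = [13]
S = H·P̄·Hᵀ + R = [181]
K = P̄·Hᵀ·S⁻¹ = [58/181; -12/181; -20/181]
x' = x̄ + K·y = [754/181, 206/181, 283/181]
P' = (I − K·H)·P̄ = [1885/181 -933/181 2789/181; -933/181 2028/181 -2955/181; 2789/181 -2955/181 5754/181]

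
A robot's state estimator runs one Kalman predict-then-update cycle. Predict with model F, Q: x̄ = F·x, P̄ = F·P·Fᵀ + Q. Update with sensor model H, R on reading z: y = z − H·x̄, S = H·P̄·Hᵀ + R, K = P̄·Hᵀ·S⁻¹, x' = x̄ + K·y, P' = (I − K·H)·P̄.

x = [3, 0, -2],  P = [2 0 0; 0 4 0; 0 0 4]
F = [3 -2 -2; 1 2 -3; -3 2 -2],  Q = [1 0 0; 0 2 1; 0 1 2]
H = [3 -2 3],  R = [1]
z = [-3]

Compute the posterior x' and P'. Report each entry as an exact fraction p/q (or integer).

x' = [827/80, 123/16, -31/5]
P' = [7199/240 175/48 -412/15; 175/48 2443/48 91/3; -412/15 91/3 716/15]

x̄ = F·x = [13, 9, -5]
P̄ = F·P·Fᵀ + Q = [51 14 -18; 14 56 35; -18 35 52]
y = z − H·x̄ = [-9]
S = H·P̄·Hᵀ + R = [240]
K = P̄·Hᵀ·S⁻¹ = [71/240; 7/48; 2/15]
x' = x̄ + K·y = [827/80, 123/16, -31/5]
P' = (I − K·H)·P̄ = [7199/240 175/48 -412/15; 175/48 2443/48 91/3; -412/15 91/3 716/15]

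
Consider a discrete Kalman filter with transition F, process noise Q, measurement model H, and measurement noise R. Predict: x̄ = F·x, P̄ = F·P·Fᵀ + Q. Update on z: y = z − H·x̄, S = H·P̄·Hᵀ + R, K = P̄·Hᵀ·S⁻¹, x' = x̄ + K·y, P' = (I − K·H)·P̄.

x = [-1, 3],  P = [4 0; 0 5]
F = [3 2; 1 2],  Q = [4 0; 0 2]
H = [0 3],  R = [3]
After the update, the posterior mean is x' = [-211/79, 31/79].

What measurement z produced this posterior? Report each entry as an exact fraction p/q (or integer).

x̄ = F·x = [3, 5]
P̄ = F·P·Fᵀ + Q = [60 32; 32 26]
S = H·P̄·Hᵀ + R = [237]
K = P̄·Hᵀ·S⁻¹ = [32/79; 26/79]
x' − x̄ = [-448/79, -364/79] = K·y
y = (KᵀK)⁻¹·Kᵀ·(x' − x̄) = [-14]
z = y + H·x̄ = [-14] + [15] = [1]

z = [1]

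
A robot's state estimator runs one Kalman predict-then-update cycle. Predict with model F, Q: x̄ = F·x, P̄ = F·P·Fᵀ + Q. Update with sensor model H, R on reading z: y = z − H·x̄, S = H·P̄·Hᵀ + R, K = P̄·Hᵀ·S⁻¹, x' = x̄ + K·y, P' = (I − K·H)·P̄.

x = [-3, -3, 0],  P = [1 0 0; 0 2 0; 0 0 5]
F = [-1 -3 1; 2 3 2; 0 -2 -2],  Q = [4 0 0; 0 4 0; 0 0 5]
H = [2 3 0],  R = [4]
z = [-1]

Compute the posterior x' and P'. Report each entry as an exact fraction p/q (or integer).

x' = [544/41, -379/41, 62/41]
P' = [5402/205 -3584/205 1606/205; -3584/205 2468/205 -1132/205; 1606/205 -1132/205 2533/205]

x̄ = F·x = [12, -15, 6]
P̄ = F·P·Fᵀ + Q = [28 -10 2; -10 46 -32; 2 -32 33]
y = z − H·x̄ = [20]
S = H·P̄·Hᵀ + R = [410]
K = P̄·Hᵀ·S⁻¹ = [13/205; 59/205; -46/205]
x' = x̄ + K·y = [544/41, -379/41, 62/41]
P' = (I − K·H)·P̄ = [5402/205 -3584/205 1606/205; -3584/205 2468/205 -1132/205; 1606/205 -1132/205 2533/205]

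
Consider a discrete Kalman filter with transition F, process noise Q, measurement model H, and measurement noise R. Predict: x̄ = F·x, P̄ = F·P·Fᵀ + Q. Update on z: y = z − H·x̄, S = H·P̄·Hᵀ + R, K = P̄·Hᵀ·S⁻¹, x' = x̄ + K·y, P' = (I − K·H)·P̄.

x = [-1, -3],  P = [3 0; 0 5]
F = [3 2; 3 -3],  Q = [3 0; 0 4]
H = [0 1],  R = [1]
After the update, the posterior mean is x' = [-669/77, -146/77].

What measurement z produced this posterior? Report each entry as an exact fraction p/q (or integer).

x̄ = F·x = [-9, 6]
P̄ = F·P·Fᵀ + Q = [50 -3; -3 76]
S = H·P̄·Hᵀ + R = [77]
K = P̄·Hᵀ·S⁻¹ = [-3/77; 76/77]
x' − x̄ = [24/77, -608/77] = K·y
y = (KᵀK)⁻¹·Kᵀ·(x' − x̄) = [-8]
z = y + H·x̄ = [-8] + [6] = [-2]

z = [-2]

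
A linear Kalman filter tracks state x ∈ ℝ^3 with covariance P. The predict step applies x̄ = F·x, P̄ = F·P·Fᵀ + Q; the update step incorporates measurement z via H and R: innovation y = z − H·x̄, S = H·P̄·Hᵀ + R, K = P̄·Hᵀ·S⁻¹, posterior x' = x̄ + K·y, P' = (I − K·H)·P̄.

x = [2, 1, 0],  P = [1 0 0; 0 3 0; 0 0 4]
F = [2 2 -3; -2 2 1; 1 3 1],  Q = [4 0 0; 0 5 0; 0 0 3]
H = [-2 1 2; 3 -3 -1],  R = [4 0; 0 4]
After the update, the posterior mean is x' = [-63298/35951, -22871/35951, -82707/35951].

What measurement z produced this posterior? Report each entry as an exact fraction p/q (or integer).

x̄ = F·x = [6, -2, 5]
P̄ = F·P·Fᵀ + Q = [56 -4 8; -4 25 20; 8 20 35]
S = H·P̄·Hᵀ + R = [425 -593; -593 912]
K = P̄·Hᵀ·S⁻¹ = [10796/35951 13800/35951; 3125/35951 -2186/35951; 25385/35951 13707/35951]
x' − x̄ = [-279004/35951, 49031/35951, -262462/35951] = K·y
y = (KᵀK)⁻¹·Kᵀ·(x' − x̄) = [1, -21]
z = y + H·x̄ = [1, -21] + [-4, 19] = [-3, -2]

z = [-3, -2]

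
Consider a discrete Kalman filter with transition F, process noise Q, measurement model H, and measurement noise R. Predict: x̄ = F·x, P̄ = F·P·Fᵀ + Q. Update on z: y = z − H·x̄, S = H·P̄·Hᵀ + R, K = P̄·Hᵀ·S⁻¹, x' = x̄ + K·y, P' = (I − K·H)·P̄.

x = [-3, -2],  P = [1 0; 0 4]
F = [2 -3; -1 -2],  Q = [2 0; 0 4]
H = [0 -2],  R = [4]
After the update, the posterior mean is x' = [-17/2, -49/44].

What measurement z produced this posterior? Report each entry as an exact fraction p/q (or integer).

x̄ = F·x = [0, 7]
P̄ = F·P·Fᵀ + Q = [42 22; 22 21]
S = H·P̄·Hᵀ + R = [88]
K = P̄·Hᵀ·S⁻¹ = [-1/2; -21/44]
x' − x̄ = [-17/2, -357/44] = K·y
y = (KᵀK)⁻¹·Kᵀ·(x' − x̄) = [17]
z = y + H·x̄ = [17] + [-14] = [3]

z = [3]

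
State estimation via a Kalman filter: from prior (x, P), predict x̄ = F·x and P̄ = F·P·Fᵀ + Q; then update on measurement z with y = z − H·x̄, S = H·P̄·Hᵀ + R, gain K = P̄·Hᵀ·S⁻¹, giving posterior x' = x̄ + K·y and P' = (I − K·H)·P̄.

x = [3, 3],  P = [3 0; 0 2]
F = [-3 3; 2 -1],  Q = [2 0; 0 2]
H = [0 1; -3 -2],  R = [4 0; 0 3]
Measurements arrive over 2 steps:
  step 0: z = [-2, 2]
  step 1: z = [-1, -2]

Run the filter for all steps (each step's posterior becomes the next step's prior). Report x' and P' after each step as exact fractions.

step 0: x̄ = F·x = [0, 3]
step 0: P̄ = F·P·Fᵀ + Q = [47 -24; -24 16]
step 0: y = z − H·x̄ = [-5, 8]
step 0: S = H·P̄·Hᵀ + R = [20 40; 40 202]
step 0: K = P̄·Hᵀ·S⁻¹ = [-141/305 -45/122; 204/305 4/61]
step 0: x' = x̄ + K·y = [-39/61, 11/61]
step 0: P' = (I − K·H)·P̄ = [977/610 -564/305; -564/305 816/305]
step 1: x̄ = F·x = [150/61, -89/61]
step 1: P̄ = F·P·Fᵀ + Q = [9001/122 -2091/61; -2091/61 5636/305]
step 1: y = z − H·x̄ = [28/61, 150/61]
step 1: S = H·P̄·Hᵀ + R = [6856/305 20093/305; 20093/305 201043/610]
step 1: K = P̄·Hᵀ·S⁻¹ = [-375963/935891 -358689/935891; 533805/935891 80372/935891]
step 1: x' = x̄ + K·y = [1246776/935891, -922819/935891]
step 1: P' = (I − K·H)·P̄ = [1361257/935891 -1503852/935891; -1503852/935891 2135220/935891]

step 0: x' = [-39/61, 11/61], P' = [977/610 -564/305; -564/305 816/305]
step 1: x' = [1246776/935891, -922819/935891], P' = [1361257/935891 -1503852/935891; -1503852/935891 2135220/935891]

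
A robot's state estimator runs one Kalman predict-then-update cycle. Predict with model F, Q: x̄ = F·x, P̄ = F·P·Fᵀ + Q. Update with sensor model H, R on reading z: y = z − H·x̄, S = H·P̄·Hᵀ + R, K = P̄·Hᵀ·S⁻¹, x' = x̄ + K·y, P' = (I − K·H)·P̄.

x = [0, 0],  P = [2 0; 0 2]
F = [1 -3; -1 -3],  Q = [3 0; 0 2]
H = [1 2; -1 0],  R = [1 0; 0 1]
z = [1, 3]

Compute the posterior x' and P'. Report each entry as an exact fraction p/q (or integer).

x̄ = F·x = [0, 0]
P̄ = F·P·Fᵀ + Q = [23 16; 16 22]
y = z − H·x̄ = [1, 3]
S = H·P̄·Hᵀ + R = [176 -55; -55 24]
K = P̄·Hᵀ·S⁻¹ = [5/109 -93/109; 560/1199 44/109]
x' = x̄ + K·y = [-274/109, 2012/1199]
P' = (I − K·H)·P̄ = [93/109 -44/109; -44/109 522/1199]

x' = [-274/109, 2012/1199]
P' = [93/109 -44/109; -44/109 522/1199]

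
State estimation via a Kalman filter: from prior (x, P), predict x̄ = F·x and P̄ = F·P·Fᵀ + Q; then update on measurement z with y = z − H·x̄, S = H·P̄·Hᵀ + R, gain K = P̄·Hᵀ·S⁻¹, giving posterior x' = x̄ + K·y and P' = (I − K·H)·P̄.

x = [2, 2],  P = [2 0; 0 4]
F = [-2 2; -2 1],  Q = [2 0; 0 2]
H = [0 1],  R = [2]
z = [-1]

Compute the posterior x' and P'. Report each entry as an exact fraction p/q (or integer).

x' = [1, -9/8]
P' = [10 2; 2 7/4]

x̄ = F·x = [0, -2]
P̄ = F·P·Fᵀ + Q = [26 16; 16 14]
y = z − H·x̄ = [1]
S = H·P̄·Hᵀ + R = [16]
K = P̄·Hᵀ·S⁻¹ = [1; 7/8]
x' = x̄ + K·y = [1, -9/8]
P' = (I − K·H)·P̄ = [10 2; 2 7/4]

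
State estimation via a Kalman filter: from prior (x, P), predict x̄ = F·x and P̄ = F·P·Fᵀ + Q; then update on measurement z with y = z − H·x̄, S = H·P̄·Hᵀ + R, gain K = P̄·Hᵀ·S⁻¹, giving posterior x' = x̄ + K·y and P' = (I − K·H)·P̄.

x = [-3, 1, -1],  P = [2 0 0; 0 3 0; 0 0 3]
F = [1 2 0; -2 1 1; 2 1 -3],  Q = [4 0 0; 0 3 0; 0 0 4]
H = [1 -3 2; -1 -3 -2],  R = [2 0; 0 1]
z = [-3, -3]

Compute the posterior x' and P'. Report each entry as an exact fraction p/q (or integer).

x' = [-248759/114959, 117834/114959, 123482/114959]
P' = [1005822/114959 2230/114959 -495610/114959; 2230/114959 9532/114959 -5890/114959; -495610/114959 -5890/114959 265638/114959]

x̄ = F·x = [-1, 6, -2]
P̄ = F·P·Fᵀ + Q = [18 2 10; 2 17 -14; 10 -14 42]
y = z − H·x̄ = [20, 10]
S = H·P̄·Hᵀ + R = [537 -73; -73 224]
K = P̄·Hᵀ·S⁻¹ = [3956/114959 -21292/114959; -19073/114959 -19046/114959; 26668/114959 -17996/114959]
x' = x̄ + K·y = [-248759/114959, 117834/114959, 123482/114959]
P' = (I − K·H)·P̄ = [1005822/114959 2230/114959 -495610/114959; 2230/114959 9532/114959 -5890/114959; -495610/114959 -5890/114959 265638/114959]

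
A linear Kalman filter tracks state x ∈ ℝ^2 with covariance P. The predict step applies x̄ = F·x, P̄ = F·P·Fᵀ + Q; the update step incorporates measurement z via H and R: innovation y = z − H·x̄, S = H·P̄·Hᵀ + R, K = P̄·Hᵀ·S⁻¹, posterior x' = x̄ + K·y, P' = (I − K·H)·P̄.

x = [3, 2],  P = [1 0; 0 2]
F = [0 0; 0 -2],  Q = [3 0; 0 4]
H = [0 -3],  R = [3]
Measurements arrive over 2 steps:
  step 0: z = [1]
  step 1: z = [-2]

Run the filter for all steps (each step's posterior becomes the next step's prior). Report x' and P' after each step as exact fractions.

step 0: x̄ = F·x = [0, -4]
step 0: P̄ = F·P·Fᵀ + Q = [3 0; 0 12]
step 0: y = z − H·x̄ = [-11]
step 0: S = H·P̄·Hᵀ + R = [111]
step 0: K = P̄·Hᵀ·S⁻¹ = [0; -12/37]
step 0: x' = x̄ + K·y = [0, -16/37]
step 0: P' = (I − K·H)·P̄ = [3 0; 0 12/37]
step 1: x̄ = F·x = [0, 32/37]
step 1: P̄ = F·P·Fᵀ + Q = [3 0; 0 196/37]
step 1: y = z − H·x̄ = [22/37]
step 1: S = H·P̄·Hᵀ + R = [1875/37]
step 1: K = P̄·Hᵀ·S⁻¹ = [0; -196/625]
step 1: x' = x̄ + K·y = [0, 424/625]
step 1: P' = (I − K·H)·P̄ = [3 0; 0 196/625]

step 0: x' = [0, -16/37], P' = [3 0; 0 12/37]
step 1: x' = [0, 424/625], P' = [3 0; 0 196/625]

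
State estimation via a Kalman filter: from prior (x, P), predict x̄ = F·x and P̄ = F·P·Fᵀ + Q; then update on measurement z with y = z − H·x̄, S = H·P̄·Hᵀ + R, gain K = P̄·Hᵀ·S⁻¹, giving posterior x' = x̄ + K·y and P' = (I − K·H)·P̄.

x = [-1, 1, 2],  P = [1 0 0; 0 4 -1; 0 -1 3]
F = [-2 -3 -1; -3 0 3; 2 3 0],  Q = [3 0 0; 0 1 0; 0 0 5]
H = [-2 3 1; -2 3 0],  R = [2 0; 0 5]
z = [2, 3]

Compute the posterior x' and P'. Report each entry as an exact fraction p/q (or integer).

x̄ = F·x = [-3, 9, 1]
P̄ = F·P·Fᵀ + Q = [40 6 -37; 6 37 -15; -37 -15 45]
y = z − H·x̄ = [-32, -30]
S = H·P̄·Hᵀ + R = [526 450; 450 426]
K = P̄·Hᵀ·S⁻¹ = [-2379/3596 5969/10788; -1461/3596 2379/3596; 3079/3596 -9023/10788]
x' = x̄ + K·y = [2825/1798, 3873/1798, -2351/1798]
P' = (I − K·H)·P̄ = [95035/10788 24435/3596 -44119/10788; 24435/3596 20255/3596 -14817/3596; -44119/10788 -14817/3596 63589/10788]

x' = [2825/1798, 3873/1798, -2351/1798]
P' = [95035/10788 24435/3596 -44119/10788; 24435/3596 20255/3596 -14817/3596; -44119/10788 -14817/3596 63589/10788]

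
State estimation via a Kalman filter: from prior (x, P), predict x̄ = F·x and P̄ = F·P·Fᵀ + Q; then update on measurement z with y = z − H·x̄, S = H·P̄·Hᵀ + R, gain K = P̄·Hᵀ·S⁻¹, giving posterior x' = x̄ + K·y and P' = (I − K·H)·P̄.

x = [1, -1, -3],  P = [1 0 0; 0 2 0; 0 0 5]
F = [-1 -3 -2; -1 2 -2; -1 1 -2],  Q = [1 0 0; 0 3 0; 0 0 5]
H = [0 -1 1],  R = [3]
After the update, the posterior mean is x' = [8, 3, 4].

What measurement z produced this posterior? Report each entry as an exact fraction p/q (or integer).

z = [1]

x̄ = F·x = [8, 3, 4]
P̄ = F·P·Fᵀ + Q = [40 9 15; 9 32 25; 15 25 28]
S = H·P̄·Hᵀ + R = [13]
K = P̄·Hᵀ·S⁻¹ = [6/13; -7/13; 3/13]
x' − x̄ = [0, 0, 0] = K·y
y = (KᵀK)⁻¹·Kᵀ·(x' − x̄) = [0]
z = y + H·x̄ = [0] + [1] = [1]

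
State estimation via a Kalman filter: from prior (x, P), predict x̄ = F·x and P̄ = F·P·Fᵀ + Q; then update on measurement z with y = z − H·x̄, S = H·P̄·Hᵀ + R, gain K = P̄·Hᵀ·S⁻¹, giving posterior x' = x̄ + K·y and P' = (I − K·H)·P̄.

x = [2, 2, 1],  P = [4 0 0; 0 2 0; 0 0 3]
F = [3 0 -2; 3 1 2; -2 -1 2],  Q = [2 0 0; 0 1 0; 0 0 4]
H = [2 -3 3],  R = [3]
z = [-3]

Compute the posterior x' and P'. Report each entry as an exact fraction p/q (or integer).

x̄ = F·x = [4, 10, -4]
P̄ = F·P·Fᵀ + Q = [50 24 -36; 24 51 -14; -36 -14 34]
y = z − H·x̄ = [31]
S = H·P̄·Hᵀ + R = [500]
K = P̄·Hᵀ·S⁻¹ = [-4/25; -147/500; 18/125]
x' = x̄ + K·y = [-24/25, 443/500, 58/125]
P' = (I − K·H)·P̄ = [186/5 12/25 -612/25; 12/25 3891/500 896/125; -612/25 896/125 2954/125]

x' = [-24/25, 443/500, 58/125]
P' = [186/5 12/25 -612/25; 12/25 3891/500 896/125; -612/25 896/125 2954/125]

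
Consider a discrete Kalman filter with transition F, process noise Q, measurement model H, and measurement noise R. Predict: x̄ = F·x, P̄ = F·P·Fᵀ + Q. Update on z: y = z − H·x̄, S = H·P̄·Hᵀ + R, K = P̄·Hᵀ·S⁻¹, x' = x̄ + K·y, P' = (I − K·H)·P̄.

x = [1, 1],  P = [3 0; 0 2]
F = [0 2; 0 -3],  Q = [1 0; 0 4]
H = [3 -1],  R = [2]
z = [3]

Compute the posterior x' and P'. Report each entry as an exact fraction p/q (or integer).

x̄ = F·x = [2, -3]
P̄ = F·P·Fᵀ + Q = [9 -12; -12 22]
y = z − H·x̄ = [-6]
S = H·P̄·Hᵀ + R = [177]
K = P̄·Hᵀ·S⁻¹ = [13/59; -58/177]
x' = x̄ + K·y = [40/59, -61/59]
P' = (I − K·H)·P̄ = [24/59 46/59; 46/59 530/177]

x' = [40/59, -61/59]
P' = [24/59 46/59; 46/59 530/177]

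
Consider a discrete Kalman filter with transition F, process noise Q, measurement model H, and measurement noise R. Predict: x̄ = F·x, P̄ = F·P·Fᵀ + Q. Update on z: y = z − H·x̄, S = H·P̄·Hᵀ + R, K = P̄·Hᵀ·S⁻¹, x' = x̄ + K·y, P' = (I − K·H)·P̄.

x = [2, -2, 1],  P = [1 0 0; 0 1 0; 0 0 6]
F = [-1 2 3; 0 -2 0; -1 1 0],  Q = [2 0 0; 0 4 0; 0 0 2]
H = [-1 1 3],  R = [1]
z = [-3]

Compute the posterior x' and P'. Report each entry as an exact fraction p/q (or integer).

x̄ = F·x = [-3, 4, -4]
P̄ = F·P·Fᵀ + Q = [61 -4 3; -4 8 -2; 3 -2 4]
y = z − H·x̄ = [2]
S = H·P̄·Hᵀ + R = [84]
K = P̄·Hᵀ·S⁻¹ = [-2/3; 1/14; 1/12]
x' = x̄ + K·y = [-13/3, 29/7, -23/6]
P' = (I − K·H)·P̄ = [71/3 0 23/3; 0 53/7 -5/2; 23/3 -5/2 41/12]

x' = [-13/3, 29/7, -23/6]
P' = [71/3 0 23/3; 0 53/7 -5/2; 23/3 -5/2 41/12]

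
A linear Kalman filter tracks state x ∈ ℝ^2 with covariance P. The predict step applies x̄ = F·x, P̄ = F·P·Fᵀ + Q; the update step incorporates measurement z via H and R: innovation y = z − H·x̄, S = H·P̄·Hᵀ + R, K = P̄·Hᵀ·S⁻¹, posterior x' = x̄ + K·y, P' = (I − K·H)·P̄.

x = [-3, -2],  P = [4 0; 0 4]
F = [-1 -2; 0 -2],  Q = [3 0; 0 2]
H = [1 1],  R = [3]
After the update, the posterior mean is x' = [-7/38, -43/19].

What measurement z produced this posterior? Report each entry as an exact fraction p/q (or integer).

x̄ = F·x = [7, 4]
P̄ = F·P·Fᵀ + Q = [23 16; 16 18]
S = H·P̄·Hᵀ + R = [76]
K = P̄·Hᵀ·S⁻¹ = [39/76; 17/38]
x' − x̄ = [-273/38, -119/19] = K·y
y = (KᵀK)⁻¹·Kᵀ·(x' − x̄) = [-14]
z = y + H·x̄ = [-14] + [11] = [-3]

z = [-3]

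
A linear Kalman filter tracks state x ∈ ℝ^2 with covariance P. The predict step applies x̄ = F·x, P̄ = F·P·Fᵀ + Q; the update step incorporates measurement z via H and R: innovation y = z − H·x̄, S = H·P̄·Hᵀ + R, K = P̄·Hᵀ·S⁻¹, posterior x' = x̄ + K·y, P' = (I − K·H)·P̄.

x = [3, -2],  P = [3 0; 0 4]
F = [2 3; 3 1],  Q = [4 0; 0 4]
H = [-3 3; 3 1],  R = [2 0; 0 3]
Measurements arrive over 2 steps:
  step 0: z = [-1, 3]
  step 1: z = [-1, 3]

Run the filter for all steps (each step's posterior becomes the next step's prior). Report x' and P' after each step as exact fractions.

step 0: x̄ = F·x = [0, 7]
step 0: P̄ = F·P·Fᵀ + Q = [52 30; 30 35]
step 0: y = z − H·x̄ = [-22, -4]
step 0: S = H·P̄·Hᵀ + R = [245 -183; -183 686]
step 0: K = P̄·Hᵀ·S⁻¹ = [-11238/134581 33492/134581; 33165/134581 33370/134581]
step 0: x' = x̄ + K·y = [113268/134581, 78957/134581]
step 0: P' = (I − K·H)·P̄ = [26992/134581 19500/134581; 19500/134581 41610/134581]
step 1: x̄ = F·x = [463407/134581, 418761/134581]
step 1: P̄ = F·P·Fᵀ + Q = [1254782/134581 501282/134581; 501282/134581 939862/134581]
step 1: y = z − H·x̄ = [-643/134581, -1405239/134581]
step 1: S = H·P̄·Hᵀ + R = [10997882/134581 -5465760/134581; -5465760/134581 15644335/134581]
step 1: K = P̄·Hᵀ·S⁻¹ = [-8953062/105646427 128389308/528232135; 25219458/105646427 126567388/528232135]
step 1: x' = x̄ + K·y = [478504323/528232135, 321475593/528232135]
step 1: P' = (I − K·H)·P̄ = [103752866/528232135 73909326/528232135; 73909326/528232135 157974186/528232135]

step 0: x' = [113268/134581, 78957/134581], P' = [26992/134581 19500/134581; 19500/134581 41610/134581]
step 1: x' = [478504323/528232135, 321475593/528232135], P' = [103752866/528232135 73909326/528232135; 73909326/528232135 157974186/528232135]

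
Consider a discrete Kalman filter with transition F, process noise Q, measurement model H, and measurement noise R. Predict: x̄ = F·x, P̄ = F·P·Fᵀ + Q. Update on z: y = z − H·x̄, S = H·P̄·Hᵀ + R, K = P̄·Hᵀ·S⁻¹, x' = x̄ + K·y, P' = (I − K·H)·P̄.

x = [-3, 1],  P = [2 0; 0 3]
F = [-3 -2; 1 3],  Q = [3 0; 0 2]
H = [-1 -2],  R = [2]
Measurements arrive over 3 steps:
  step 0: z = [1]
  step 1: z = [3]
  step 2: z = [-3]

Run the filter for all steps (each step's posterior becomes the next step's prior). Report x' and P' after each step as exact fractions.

step 0: x' = [187/21, -304/63], P' = [206/7 -314/21; -314/21 509/63]
step 1: x' = [-33401/18353, -12417/18353], P' = [260690/18353 -119246/18353; -119246/18353 63187/18353]
step 2: x' = [7570579/821413, -7730836/2464239], P' = [12551354/821413 -5767646/821413; -5767646/821413 9103189/2464239]

step 0: x̄ = F·x = [7, 0]
step 0: P̄ = F·P·Fᵀ + Q = [33 -24; -24 31]
step 0: y = z − H·x̄ = [8]
step 0: S = H·P̄·Hᵀ + R = [63]
step 0: K = P̄·Hᵀ·S⁻¹ = [5/21; -38/63]
step 0: x' = x̄ + K·y = [187/21, -304/63]
step 0: P' = (I − K·H)·P̄ = [206/7 -314/21; -314/21 509/63]
step 1: x̄ = F·x = [-1075/63, -39/7]
step 1: P̄ = F·P·Fᵀ + Q = [7607/63 194/7; 194/7 101/7]
step 1: y = z − H·x̄ = [-1588/63]
step 1: S = H·P̄·Hᵀ + R = [18353/63]
step 1: K = P̄·Hᵀ·S⁻¹ = [-11099/18353; -3564/18353]
step 1: x' = x̄ + K·y = [-33401/18353, -12417/18353]
step 1: P' = (I − K·H)·P̄ = [260690/18353 -119246/18353; -119246/18353 63187/18353]
step 2: x̄ = F·x = [125037/18353, -70652/18353]
step 2: P̄ = F·P·Fᵀ + Q = [1223065/18353 150514/18353; 150514/18353 150603/18353]
step 2: y = z − H·x̄ = [-71326/18353]
step 2: S = H·P̄·Hᵀ + R = [2464239/18353]
step 2: K = P̄·Hᵀ·S⁻¹ = [-508031/821413; -451720/2464239]
step 2: x' = x̄ + K·y = [7570579/821413, -7730836/2464239]
step 2: P' = (I − K·H)·P̄ = [12551354/821413 -5767646/821413; -5767646/821413 9103189/2464239]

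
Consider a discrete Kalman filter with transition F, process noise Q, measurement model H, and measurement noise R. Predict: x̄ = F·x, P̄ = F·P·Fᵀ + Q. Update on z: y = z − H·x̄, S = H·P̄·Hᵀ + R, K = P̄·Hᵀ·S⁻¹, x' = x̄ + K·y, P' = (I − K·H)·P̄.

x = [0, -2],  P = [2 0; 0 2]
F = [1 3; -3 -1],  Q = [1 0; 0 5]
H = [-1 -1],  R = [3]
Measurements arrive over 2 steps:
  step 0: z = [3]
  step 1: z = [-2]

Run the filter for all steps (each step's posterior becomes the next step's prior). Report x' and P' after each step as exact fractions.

step 0: x' = [-141/25, 63/25], P' = [444/25 -417/25; -417/25 456/25]
step 1: x' = [-36958/7161, 52354/7161], P' = [91670/7161 -81047/7161; -81047/7161 91682/7161]

step 0: x̄ = F·x = [-6, 2]
step 0: P̄ = F·P·Fᵀ + Q = [21 -12; -12 25]
step 0: y = z − H·x̄ = [-1]
step 0: S = H·P̄·Hᵀ + R = [25]
step 0: K = P̄·Hᵀ·S⁻¹ = [-9/25; -13/25]
step 0: x' = x̄ + K·y = [-141/25, 63/25]
step 0: P' = (I − K·H)·P̄ = [444/25 -417/25; -417/25 456/25]
step 1: x̄ = F·x = [48/25, 72/5]
step 1: P̄ = F·P·Fᵀ + Q = [2071/25 294/5; 294/5 83]
step 1: y = z − H·x̄ = [358/25]
step 1: S = H·P̄·Hᵀ + R = [7161/25]
step 1: K = P̄·Hᵀ·S⁻¹ = [-3541/7161; -3545/7161]
step 1: x' = x̄ + K·y = [-36958/7161, 52354/7161]
step 1: P' = (I − K·H)·P̄ = [91670/7161 -81047/7161; -81047/7161 91682/7161]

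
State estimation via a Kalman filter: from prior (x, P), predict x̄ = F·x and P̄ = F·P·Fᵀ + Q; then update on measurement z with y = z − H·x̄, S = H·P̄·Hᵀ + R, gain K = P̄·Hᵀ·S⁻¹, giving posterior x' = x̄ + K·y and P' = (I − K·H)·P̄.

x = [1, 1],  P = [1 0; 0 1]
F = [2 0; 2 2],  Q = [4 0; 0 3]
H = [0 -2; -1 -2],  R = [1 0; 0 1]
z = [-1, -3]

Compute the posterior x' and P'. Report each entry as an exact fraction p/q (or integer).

x' = [634/401, 260/401]
P' = [584/401 -140/401; -140/401 83/401]

x̄ = F·x = [2, 4]
P̄ = F·P·Fᵀ + Q = [8 4; 4 11]
y = z − H·x̄ = [7, 7]
S = H·P̄·Hᵀ + R = [45 52; 52 69]
K = P̄·Hᵀ·S⁻¹ = [280/401 -304/401; -166/401 -26/401]
x' = x̄ + K·y = [634/401, 260/401]
P' = (I − K·H)·P̄ = [584/401 -140/401; -140/401 83/401]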